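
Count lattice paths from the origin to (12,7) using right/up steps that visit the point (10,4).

Paths (0,0)->(10,4): C(14,4) = 1001.
Paths (10,4)->(12,7): C(5,3) = 10.
By multiplication principle: 1001 x 10.

Final answer: 10010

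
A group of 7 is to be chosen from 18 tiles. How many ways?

C(18,7) = 18!/(7! x (18-7)!).

Final answer: C(18,7) = 31824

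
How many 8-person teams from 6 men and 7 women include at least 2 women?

Sum over valid woman counts:
C(7,2)C(6,6) = 21
C(7,3)C(6,5) = 210
C(7,4)C(6,4) = 525
C(7,5)C(6,3) = 420
C(7,6)C(6,2) = 105
C(7,7)C(6,1) = 6
Total: 21 + 210 + 525 + 420 + 105 + 6.

Final answer: 1287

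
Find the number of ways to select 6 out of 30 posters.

C(30,6) = 30!/(6! x 24!).

Final answer: \binom{30}{6} = 593775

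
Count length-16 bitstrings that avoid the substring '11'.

Classify by the final bit: ...0 gives a(n-1) strings, ...01 gives a(n-2) strings. Thus a(n) = a(n-1) + a(n-2) with a(1)=2, a(2)=3.
Iterating the recurrence: a(1)=2, a(2)=3, a(3)=5, a(4)=8, a(5)=13, a(6)=21, a(7)=34, a(8)=55, a(9)=89, a(10)=144, a(11)=233, a(12)=377, a(13)=610, a(14)=987, a(15)=1597, a(16)=2584.

Final answer: 2584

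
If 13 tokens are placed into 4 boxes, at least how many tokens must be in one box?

By the pigeonhole principle: ceiling(13/4).

Final answer: 4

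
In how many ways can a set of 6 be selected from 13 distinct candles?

C(13,6) = 13!/(6! x (13-6)!).

Final answer: C(13,6) = 1716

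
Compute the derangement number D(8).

Use the recurrence D(n) = (n-1)(D(n-1) + D(n-2)) with D(0)=1, D(1)=0.
Building up: D(2)=1, D(3)=2, D(4)=9, D(5)=44, D(6)=265, D(7)=1854.
D(8) = 7 x (D(7) + D(6)) = 7 x (1854 + 265).

Final answer: D(8) = 14833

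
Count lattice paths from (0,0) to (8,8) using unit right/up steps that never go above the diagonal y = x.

Total monotonic paths to (8,8): C(16,8) = 12870.
Paths that cross above y=x (reflection bijection): C(16,9) = 11440.
Valid Dyck paths: 12870 - 11440.
(Equivalently, C_{8} = C(16,8)/9 = 12870/9.)

Final answer: C_{8} = 1430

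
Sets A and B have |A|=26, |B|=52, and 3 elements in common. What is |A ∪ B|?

|A union B| = |A| + |B| - |A intersect B| = 26 + 52 - 3.

Final answer: 75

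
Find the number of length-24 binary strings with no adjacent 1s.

Let a(n) count valid strings. If the last bit is 0 the prefix is any valid string of length n-1; if it is 1 the string must end in 01 with a valid prefix of length n-2. So a(n) = a(n-1) + a(n-2), a(1)=2, a(2)=3.
Iterating the recurrence: a(1)=2, a(2)=3, a(3)=5, a(4)=8, a(5)=13, a(6)=21, a(7)=34, a(8)=55, a(9)=89, a(10)=144, a(11)=233, a(12)=377, a(13)=610, a(14)=987, a(15)=1597, a(16)=2584, a(17)=4181, a(18)=6765, a(19)=10946, a(20)=17711, a(21)=28657, a(22)=46368, a(23)=75025, a(24)=121393.

Final answer: 121393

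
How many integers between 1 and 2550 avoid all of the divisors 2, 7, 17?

|div by 2|=1275, |div by 7|=364, |div by 17|=150.
|div by 2&7|=182, |div by 2&17|=75, |div by 7&17|=21, |div by all|=10.
By inclusion-exclusion, divisible by at least one: 1275+364+150-182-75-21+10 = 1521.
Not divisible by any: 2550 - 1521.

Final answer: 1029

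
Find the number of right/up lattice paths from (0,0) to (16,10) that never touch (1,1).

Total paths to (16,10): C(26,10) = 5311735.
Paths through (1,1): C(2,1) x C(24,9) = 2615008.
Avoiding (1,1): 5311735 - 2615008.

Final answer: 2696727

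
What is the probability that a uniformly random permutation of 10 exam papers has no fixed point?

Use the recurrence D(n) = (n-1)(D(n-1) + D(n-2)) with D(0)=1, D(1)=0.
Building up: D(2)=1, D(3)=2, D(4)=9, D(5)=44, D(6)=265, D(7)=1854, D(8)=14833, D(9)=133496, D(10)=1334961.
Total arrangements: 10! = 3628800.
Probability = D(10)/10! = 16481/44800.

Final answer: D(10)/10! = 1334961/3628800 = 0.367879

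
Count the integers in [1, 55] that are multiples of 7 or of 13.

Multiples of 7: 7. Multiples of 13: 4. Of both (lcm=91): 0.
By inclusion-exclusion: 7 + 4 - 0.

Final answer: 11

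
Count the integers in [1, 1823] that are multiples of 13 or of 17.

Multiples of 13: 140. Multiples of 17: 107. Of both (lcm=221): 8.
By inclusion-exclusion: 140 + 107 - 8.

Final answer: 239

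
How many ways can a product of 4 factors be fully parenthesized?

The structures are counted by the Catalan number C_n. Here n = 4 - 1 = 3.
C_n = (2n)!/(n!(n+1)!), so C_{3} = 6!/(3! x 4!) = C(6,3)/4 = 20/4.

Final answer: C_{3} = 5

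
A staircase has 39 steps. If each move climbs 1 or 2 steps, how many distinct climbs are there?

Let f(n) count the ways. The last step is size 1 or 2, so f(n) = f(n-1) + f(n-2) with f(1)=1, f(2)=2.
Building up term by term: f(1)=1, f(2)=2, f(3)=3, f(4)=5, f(5)=8, f(6)=13, f(7)=21, f(8)=34, f(9)=55, f(10)=89, f(11)=144, f(12)=233, f(13)=377, f(14)=610, f(15)=987, f(16)=1597, f(17)=2584, f(18)=4181, f(19)=6765, f(20)=10946, f(21)=17711, f(22)=28657, f(23)=46368, f(24)=75025, f(25)=121393, f(26)=196418, f(27)=317811, f(28)=514229, f(29)=832040, f(30)=1346269, f(31)=2178309, f(32)=3524578, f(33)=5702887, f(34)=9227465, f(35)=14930352, f(36)=24157817, f(37)=39088169, f(38)=63245986, f(39)=102334155.

Final answer: 102334155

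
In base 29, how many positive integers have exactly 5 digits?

In base 29, the leading digit has 28 choices (1..28); each of the remaining 4 digits has 29 choices.
Total: 28 x 29^4.

Final answer: 19803868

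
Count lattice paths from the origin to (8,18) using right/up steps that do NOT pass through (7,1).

Total paths to (8,18): C(26,18) = 1562275.
Paths through (7,1): C(8,1) x C(18,17) = 144.
Avoiding (7,1): 1562275 - 144.

Final answer: 1562131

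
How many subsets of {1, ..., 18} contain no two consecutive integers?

Let a(n) count such subsets of {1, ..., n}. Either n is excluded (a(n-1) ways) or n is included, forcing n-1 out (a(n-2) ways), so a(n) = a(n-1) + a(n-2) with a(1)=2, a(2)=3.
Iterating the recurrence: a(1)=2, a(2)=3, a(3)=5, a(4)=8, a(5)=13, a(6)=21, a(7)=34, a(8)=55, a(9)=89, a(10)=144, a(11)=233, a(12)=377, a(13)=610, a(14)=987, a(15)=1597, a(16)=2584, a(17)=4181, a(18)=6765.

Final answer: 6765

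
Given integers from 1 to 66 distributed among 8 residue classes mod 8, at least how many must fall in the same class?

By pigeonhole with 66 objects and 8 categories: ceiling(66/8).

Final answer: 9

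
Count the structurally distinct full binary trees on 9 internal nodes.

This is a standard Catalan-number count: the answer is C_n. Here n = 9.
C_n = (2n)!/(n!(n+1)!), so C_{9} = 18!/(9! x 10!) = C(18,9)/10 = 48620/10.

Final answer: C_{9} = 4862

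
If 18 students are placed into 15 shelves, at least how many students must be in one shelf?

By the pigeonhole principle: ceiling(18/15).

Final answer: 2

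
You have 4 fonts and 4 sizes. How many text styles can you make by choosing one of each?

By the multiplication principle: 4 x 4.

Final answer: 16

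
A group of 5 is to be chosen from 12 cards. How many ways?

C(12,5) = 12!/(5! x (12-5)!).

Final answer: C(12,5) = 792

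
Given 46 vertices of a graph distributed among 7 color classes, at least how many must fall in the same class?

By pigeonhole with 46 objects and 7 categories: ceiling(46/7).

Final answer: 7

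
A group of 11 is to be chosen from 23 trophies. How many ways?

C(23,11) = 23!/(11! x 12!).

Final answer: \binom{23}{11} = 1352078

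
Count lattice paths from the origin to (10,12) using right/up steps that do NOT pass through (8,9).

Total paths to (10,12): C(22,12) = 646646.
Paths through (8,9): C(17,9) x C(5,3) = 243100.
Avoiding (8,9): 646646 - 243100.

Final answer: 403546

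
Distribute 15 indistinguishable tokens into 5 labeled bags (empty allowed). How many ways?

Stars and bars: C(n+k-1, k-1) = C(19,4).

Final answer: C(19,4) = 3876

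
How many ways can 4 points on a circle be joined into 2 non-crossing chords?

This is a standard Catalan-number count: the answer is C_n. Here n = 4/2 = 2.
C_n = (2n)!/(n!(n+1)!), so C_{2} = 4!/(2! x 3!) = C(4,2)/3 = 6/3.

Final answer: C_{2} = 2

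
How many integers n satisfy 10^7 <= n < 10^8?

The leading digit cannot be 0 (9 options); the other 7 digits can be anything (10 options each).
Total: 9 x 10^7.

Final answer: 90000000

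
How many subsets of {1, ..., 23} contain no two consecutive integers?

Condition on whether n belongs to the subset: if not, any valid subset of {1, ..., n-1} works (a(n-1)); if so, n-1 is excluded and the rest is a valid subset of {1, ..., n-2} (a(n-2)). Hence a(n) = a(n-1) + a(n-2), a(1)=2, a(2)=3.
Building up term by term: a(1)=2, a(2)=3, a(3)=5, a(4)=8, a(5)=13, a(6)=21, a(7)=34, a(8)=55, a(9)=89, a(10)=144, a(11)=233, a(12)=377, a(13)=610, a(14)=987, a(15)=1597, a(16)=2584, a(17)=4181, a(18)=6765, a(19)=10946, a(20)=17711, a(21)=28657, a(22)=46368, a(23)=75025.

Final answer: 75025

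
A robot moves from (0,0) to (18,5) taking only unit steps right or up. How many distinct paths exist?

Each path has 18 right steps and 5 up steps in some order (23 steps total).
Choose which 5 of the 23 steps are up: C(23,5).

Final answer: C(23,5) = 33649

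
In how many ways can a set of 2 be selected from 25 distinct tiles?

C(25,2) = 25!/(2! x (25-2)!).

Final answer: C(25,2) = 300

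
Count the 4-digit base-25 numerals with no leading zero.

In base 25, the leading digit has 24 choices (1..24); each of the remaining 3 digits has 25 choices.
Total: 24 x 25^3.

Final answer: 375000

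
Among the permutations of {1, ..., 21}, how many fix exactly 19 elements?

Choose which 19 elements are fixed: C(21,19) = 210.
Derange the remaining 2 using D(j) = (j-1)(D(j-1) + D(j-2)), D(0)=1, D(1)=0: D(2)=1.
Total: 210 x 1.

Final answer: C(21,19) D(2) = 210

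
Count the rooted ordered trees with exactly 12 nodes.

The structures are counted by the Catalan number C_n. Here n = 12 - 1 = 11.
C_n = C(2n,n) - C(2n,n+1), so C_{11} = C(22,11) - C(22,12) = 705432 - 646646.

Final answer: C_{11} = 58786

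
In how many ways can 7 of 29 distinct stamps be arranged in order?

P(29,7) = 29!/(29-7)! = 29!/22!.

Final answer: P(29,7) = 7866331200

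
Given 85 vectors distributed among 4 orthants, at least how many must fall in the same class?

By pigeonhole with 85 objects and 4 categories: ceiling(85/4).

Final answer: 22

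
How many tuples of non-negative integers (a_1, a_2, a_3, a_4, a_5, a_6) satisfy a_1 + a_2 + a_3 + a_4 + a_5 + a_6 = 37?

Stars and bars with 37 stars and 5 bars:
C(37+6-1, 6-1) = C(42,5).

Final answer: C(42,5) = 850668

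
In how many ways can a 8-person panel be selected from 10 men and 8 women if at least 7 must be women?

Sum over valid woman counts:
C(8,7)C(10,1) = 80
C(8,8)C(10,0) = 1
Total: 80 + 1.

Final answer: 81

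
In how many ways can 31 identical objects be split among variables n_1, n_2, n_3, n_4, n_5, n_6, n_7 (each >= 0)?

Stars and bars with 31 stars and 6 bars:
C(31+7-1, 7-1) = C(37,6).

Final answer: C(37,6) = 2324784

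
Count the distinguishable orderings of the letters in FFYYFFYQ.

Letters (F:4, Q:1, Y:3). Total letters: 8.
Permutations = 8!/(4! x 3!).

Final answer: 280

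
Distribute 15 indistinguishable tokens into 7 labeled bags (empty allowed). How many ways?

Stars and bars: C(n+k-1, k-1) = C(21,6).

Final answer: C(21,6) = 54264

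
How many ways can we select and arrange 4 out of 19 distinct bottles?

P(19,4) = 19!/(19-4)! = 19!/15!.

Final answer: P(19,4) = 93024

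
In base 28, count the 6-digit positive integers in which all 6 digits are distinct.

The leading digit has 27 choices (anything but zero); the next has 27 (anything but the first), then 26, and so on, one fewer each time.
Total: 27 x 27 x 26 x 25 x 24 x 23.

Final answer: 261565200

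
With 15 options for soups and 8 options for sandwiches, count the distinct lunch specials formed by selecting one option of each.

By the multiplication principle: 15 x 8.

Final answer: 120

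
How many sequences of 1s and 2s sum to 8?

Let f(n) be the number of climbs. Removing the last move (1 or 2 steps) gives f(n) = f(n-1) + f(n-2); base cases f(1)=1, f(2)=2.
Computing successive values: f(1)=1, f(2)=2, f(3)=3, f(4)=5, f(5)=8, f(6)=13, f(7)=21, f(8)=34.

Final answer: 34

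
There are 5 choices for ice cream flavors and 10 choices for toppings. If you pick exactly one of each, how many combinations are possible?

By the multiplication principle: 5 x 10.

Final answer: 50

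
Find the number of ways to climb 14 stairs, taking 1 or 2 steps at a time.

Condition on the final move: it is a 1-step (f(n-1) ways to get there) or a 2-step (f(n-2) ways), so f(n) = f(n-1) + f(n-2), with f(1)=1, f(2)=2.
Iterating the recurrence: f(1)=1, f(2)=2, f(3)=3, f(4)=5, f(5)=8, f(6)=13, f(7)=21, f(8)=34, f(9)=55, f(10)=89, f(11)=144, f(12)=233, f(13)=377, f(14)=610.

Final answer: 610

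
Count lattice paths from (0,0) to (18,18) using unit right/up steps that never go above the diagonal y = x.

Total monotonic paths to (18,18): C(36,18) = 9075135300.
Paths that cross above y=x (reflection bijection): C(36,19) = 8597496600.
Valid Dyck paths: 9075135300 - 8597496600.
(Check: C(36,18) - C(36,19) = C(36,18)/19, the Catalan number C_{18}.)

Final answer: C_{18} = 477638700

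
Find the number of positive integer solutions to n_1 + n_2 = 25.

Substitute n'_i = n_i - 1 (so n'_i >= 0). Then sum n'_i = 25 - 2 = 23.
Stars and bars: C(23+2-1, 2-1) = C(24,1).

Final answer: C(24,1) = 24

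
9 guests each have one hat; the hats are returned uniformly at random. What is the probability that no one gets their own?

Derangements satisfy D(n) = (n-1)(D(n-1) + D(n-2)), starting from D(0)=1, D(1)=0.
Building up: D(2)=1, D(3)=2, D(4)=9, D(5)=44, D(6)=265, D(7)=1854, D(8)=14833, D(9)=133496.
Total arrangements: 9! = 362880.
Probability = D(9)/9! = 16687/45360.

Final answer: D(9)/9! = 133496/362880 = 0.367879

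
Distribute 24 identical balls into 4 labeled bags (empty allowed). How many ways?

Stars and bars: C(n+k-1, k-1) = C(27,3).

Final answer: C(27,3) = 2925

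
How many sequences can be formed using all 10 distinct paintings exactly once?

The number of ways to arrange 10 distinct objects is 10!.

Final answer: 10! = 3628800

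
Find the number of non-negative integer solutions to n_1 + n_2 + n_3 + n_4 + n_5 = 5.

Stars and bars with 5 stars and 4 bars:
C(5+5-1, 5-1) = C(9,4).

Final answer: C(9,4) = 126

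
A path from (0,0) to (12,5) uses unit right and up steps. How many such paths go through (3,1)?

Paths (0,0)->(3,1): C(4,1) = 4.
Paths (3,1)->(12,5): C(13,4) = 715.
By multiplication principle: 4 x 715.

Final answer: 2860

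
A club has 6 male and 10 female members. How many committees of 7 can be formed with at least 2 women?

Sum over valid woman counts:
C(10,2)C(6,5) = 270
C(10,3)C(6,4) = 1800
C(10,4)C(6,3) = 4200
C(10,5)C(6,2) = 3780
C(10,6)C(6,1) = 1260
C(10,7)C(6,0) = 120
Total: 270 + 1800 + 4200 + 3780 + 1260 + 120.

Final answer: 11430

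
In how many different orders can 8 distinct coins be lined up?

The number of ways to arrange 8 distinct objects is 8!.

Final answer: 8! = 40320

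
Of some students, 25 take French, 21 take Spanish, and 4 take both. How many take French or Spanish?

|A union B| = |A| + |B| - |A intersect B| = 25 + 21 - 4.

Final answer: 42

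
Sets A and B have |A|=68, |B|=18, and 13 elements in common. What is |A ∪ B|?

|A union B| = |A| + |B| - |A intersect B| = 68 + 18 - 13.

Final answer: 73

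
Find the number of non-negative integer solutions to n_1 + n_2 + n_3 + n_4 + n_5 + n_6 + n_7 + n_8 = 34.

Stars and bars with 34 stars and 7 bars:
C(34+8-1, 8-1) = C(41,7).

Final answer: C(41,7) = 22481940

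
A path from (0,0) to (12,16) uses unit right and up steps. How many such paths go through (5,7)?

Paths (0,0)->(5,7): C(12,7) = 792.
Paths (5,7)->(12,16): C(16,9) = 11440.
By multiplication principle: 792 x 11440.

Final answer: 9060480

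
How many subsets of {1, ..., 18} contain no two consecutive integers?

Let a(n) count such subsets of {1, ..., n}. Either n is excluded (a(n-1) ways) or n is included, forcing n-1 out (a(n-2) ways), so a(n) = a(n-1) + a(n-2) with a(1)=2, a(2)=3.
Iterating the recurrence: a(1)=2, a(2)=3, a(3)=5, a(4)=8, a(5)=13, a(6)=21, a(7)=34, a(8)=55, a(9)=89, a(10)=144, a(11)=233, a(12)=377, a(13)=610, a(14)=987, a(15)=1597, a(16)=2584, a(17)=4181, a(18)=6765.

Final answer: 6765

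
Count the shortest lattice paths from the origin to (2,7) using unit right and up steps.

Each path has 2 right steps and 7 up steps in some order (9 steps total).
Choose which 7 of the 9 steps are up: C(9,7).

Final answer: C(9,7) = 36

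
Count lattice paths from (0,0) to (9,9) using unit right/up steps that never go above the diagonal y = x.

Total monotonic paths to (9,9): C(18,9) = 48620.
A path is bad iff it touches y = x + 1; reflecting its initial segment maps bad paths bijectively onto all paths to (8,10), of which there are C(18,10) = 43758.
Valid Dyck paths: 48620 - 43758.
(This is the Catalan number C_{9}.)

Final answer: C_{9} = 4862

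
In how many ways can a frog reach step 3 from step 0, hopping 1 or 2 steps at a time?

Let f(n) count the ways. The last step is size 1 or 2, so f(n) = f(n-1) + f(n-2) with f(1)=1, f(2)=2.
Computing successive values: f(1)=1, f(2)=2, f(3)=3.

Final answer: 3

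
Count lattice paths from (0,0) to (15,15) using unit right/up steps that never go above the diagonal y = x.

Total monotonic paths to (15,15): C(30,15) = 155117520.
Paths that cross above y=x (reflection bijection): C(30,16) = 145422675.
Valid Dyck paths: 155117520 - 145422675.
(This is the Catalan number C_{15}.)

Final answer: C_{15} = 9694845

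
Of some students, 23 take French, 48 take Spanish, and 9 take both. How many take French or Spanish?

|A union B| = |A| + |B| - |A intersect B| = 23 + 48 - 9.

Final answer: 62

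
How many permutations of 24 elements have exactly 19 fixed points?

Choose which 19 elements are fixed: C(24,19) = 42504.
Derange the remaining 5 using D(j) = (j-1)(D(j-1) + D(j-2)), D(0)=1, D(1)=0: D(2)=1, D(3)=2, D(4)=9, D(5)=44.
Total: 42504 x 44.

Final answer: C(24,19) D(5) = 1870176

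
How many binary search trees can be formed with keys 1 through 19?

This is counted by the nth Catalan number C_n. Here n = 19.
C_n = C(2n,n) - C(2n,n+1), so C_{19} = C(38,19) - C(38,20) = 35345263800 - 33578000610.

Final answer: C_{19} = 1767263190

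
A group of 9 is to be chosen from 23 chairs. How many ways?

C(23,9) = 23!/(9! x 14!).

Final answer: \binom{23}{9} = 817190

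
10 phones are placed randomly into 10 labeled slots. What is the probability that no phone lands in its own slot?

Derangements satisfy D(n) = (n-1)(D(n-1) + D(n-2)), starting from D(0)=1, D(1)=0.
Building up: D(2)=1, D(3)=2, D(4)=9, D(5)=44, D(6)=265, D(7)=1854, D(8)=14833, D(9)=133496, D(10)=1334961.
Total arrangements: 10! = 3628800.
Probability = D(10)/10! = 16481/44800.

Final answer: D(10)/10! = 1334961/3628800 = 0.367879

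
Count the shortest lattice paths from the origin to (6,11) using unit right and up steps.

Each path has 6 right steps and 11 up steps in some order (17 steps total).
Choose which 11 of the 17 steps are up: C(17,11).

Final answer: C(17,11) = 12376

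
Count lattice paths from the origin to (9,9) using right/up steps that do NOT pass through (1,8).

Total paths to (9,9): C(18,9) = 48620.
Paths through (1,8): C(9,8) x C(9,1) = 81.
Avoiding (1,8): 48620 - 81.

Final answer: 48539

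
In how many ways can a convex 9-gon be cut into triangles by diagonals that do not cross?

This is counted by the nth Catalan number C_n. Here n = 9 - 2 = 7.
C_n = C(2n,n) - C(2n,n+1), so C_{7} = C(14,7) - C(14,8) = 3432 - 3003.

Final answer: C_{7} = 429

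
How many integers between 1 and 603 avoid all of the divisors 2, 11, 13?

|div by 2|=301, |div by 11|=54, |div by 13|=46.
|div by 2&11|=27, |div by 2&13|=23, |div by 11&13|=4, |div by all|=2.
By inclusion-exclusion, divisible by at least one: 301+54+46-27-23-4+2 = 349.
Not divisible by any: 603 - 349.

Final answer: 254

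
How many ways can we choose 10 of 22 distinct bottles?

C(22,10) = 22!/(10! x 12!).

Final answer: \binom{22}{10} = 646646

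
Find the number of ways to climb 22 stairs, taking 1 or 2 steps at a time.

Condition on the final move: it is a 1-step (f(n-1) ways to get there) or a 2-step (f(n-2) ways), so f(n) = f(n-1) + f(n-2), with f(1)=1, f(2)=2.
Computing successive values: f(1)=1, f(2)=2, f(3)=3, f(4)=5, f(5)=8, f(6)=13, f(7)=21, f(8)=34, f(9)=55, f(10)=89, f(11)=144, f(12)=233, f(13)=377, f(14)=610, f(15)=987, f(16)=1597, f(17)=2584, f(18)=4181, f(19)=6765, f(20)=10946, f(21)=17711, f(22)=28657.

Final answer: 28657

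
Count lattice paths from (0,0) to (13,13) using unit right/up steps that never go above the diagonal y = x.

Total monotonic paths to (13,13): C(26,13) = 10400600.
Reflecting each bad path at its first crossing gives a bijection with paths to (12,14): C(26,14) = 9657700.
Valid Dyck paths: 10400600 - 9657700.
(This is the Catalan number C_{13}.)

Final answer: C_{13} = 742900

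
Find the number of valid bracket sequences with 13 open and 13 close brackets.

The structures are counted by the Catalan number C_n. Here n = 13 (pairs).
C_n = (2n)!/(n!(n+1)!), so C_{13} = 26!/(13! x 14!) = C(26,13)/14 = 10400600/14.

Final answer: C_{13} = 742900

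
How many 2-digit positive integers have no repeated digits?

First digit: 9 (not 0). Second: 9 (not first). Third: 8, etc.
Total: 9 x 9.

Final answer: 81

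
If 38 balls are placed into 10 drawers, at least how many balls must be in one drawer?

By the pigeonhole principle: ceiling(38/10).

Final answer: 4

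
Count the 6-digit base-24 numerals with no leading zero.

In base 24, the leading digit has 23 choices (1..23); each of the remaining 5 digits has 24 choices.
Total: 23 x 24^5.

Final answer: 183140352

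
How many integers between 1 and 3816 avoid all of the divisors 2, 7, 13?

|div by 2|=1908, |div by 7|=545, |div by 13|=293.
|div by 2&7|=272, |div by 2&13|=146, |div by 7&13|=41, |div by all|=20.
By inclusion-exclusion, divisible by at least one: 1908+545+293-272-146-41+20 = 2307.
Not divisible by any: 3816 - 2307.

Final answer: 1509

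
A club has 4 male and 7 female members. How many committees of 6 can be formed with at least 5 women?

Sum over valid woman counts:
C(7,5)C(4,1) = 84
C(7,6)C(4,0) = 7
Total: 84 + 7.

Final answer: 91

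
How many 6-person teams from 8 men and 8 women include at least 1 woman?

Sum over valid woman counts:
C(8,1)C(8,5) = 448
C(8,2)C(8,4) = 1960
C(8,3)C(8,3) = 3136
C(8,4)C(8,2) = 1960
C(8,5)C(8,1) = 448
C(8,6)C(8,0) = 28
Total: 448 + 1960 + 3136 + 1960 + 448 + 28.

Final answer: 7980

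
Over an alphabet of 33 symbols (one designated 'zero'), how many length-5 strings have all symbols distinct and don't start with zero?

First digit: 32 (nonzero). Second: 32 (not first). Third: 31, etc.
Total: 32 x 32 x 31 x 30 x 29.

Final answer: 27617280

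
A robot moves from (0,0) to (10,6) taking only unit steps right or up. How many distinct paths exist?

Each path has 10 right steps and 6 up steps in some order (16 steps total).
Choose which 6 of the 16 steps are up: C(16,6).

Final answer: C(16,6) = 8008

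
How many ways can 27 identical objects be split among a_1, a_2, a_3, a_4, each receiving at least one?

Substitute a'_i = a_i - 1 (so a'_i >= 0). Then sum a'_i = 27 - 4 = 23.
Stars and bars: C(23+4-1, 4-1) = C(26,3).

Final answer: C(26,3) = 2600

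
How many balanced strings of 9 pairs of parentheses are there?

This is counted by the nth Catalan number C_n. Here n = 9 (pairs).
Using C_0 = 1 and C_(k+1) = C_k x 2(2k+1)/(k+2), build up term by term: C_1=1, C_2=2, C_3=5, C_4=14, C_5=42, C_6=132, C_7=429, C_8=1430, C_9=4862.

Final answer: C_{9} = 4862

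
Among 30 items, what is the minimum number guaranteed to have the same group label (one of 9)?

There are 9 possible values for group label (one of 9). With 30 items and 9 categories, by pigeonhole: ceiling(30/9).

Final answer: 4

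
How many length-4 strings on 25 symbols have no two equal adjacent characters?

First character: 25 choices. Each subsequent: 24 choices (must differ from the previous one).
Total: 25 x 24^3.

Final answer: 25 x 24^{3} = 345600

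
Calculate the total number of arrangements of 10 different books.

The number of ways to arrange 10 distinct objects is 10!.

Final answer: 10! = 3628800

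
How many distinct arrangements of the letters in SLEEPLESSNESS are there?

Letters (E:4, L:2, N:1, P:1, S:5). Total letters: 13.
Permutations = 13!/(5! x 4! x 2!).

Final answer: 1081080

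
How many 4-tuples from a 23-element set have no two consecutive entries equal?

First character: 23 choices. Each subsequent: 22 choices (must differ from the previous one).
Total: 23 x 22^3.

Final answer: 23 x 22^{3} = 244904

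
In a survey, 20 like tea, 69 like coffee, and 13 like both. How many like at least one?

|A union B| = |A| + |B| - |A intersect B| = 20 + 69 - 13.

Final answer: 76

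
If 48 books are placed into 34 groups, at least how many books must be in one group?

By the pigeonhole principle: ceiling(48/34).

Final answer: 2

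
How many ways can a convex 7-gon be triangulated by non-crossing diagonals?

This is a standard Catalan-number count: the answer is C_n. Here n = 7 - 2 = 5.
C_n = C(2n,n)/(n+1), so C_{5} = C(10,5)/6 = 252/6.

Final answer: C_{5} = 42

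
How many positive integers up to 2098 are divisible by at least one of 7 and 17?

Multiples of 7: 299. Multiples of 17: 123. Of both (lcm=119): 17.
By inclusion-exclusion: 299 + 123 - 17.

Final answer: 405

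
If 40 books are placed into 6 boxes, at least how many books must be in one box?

By the pigeonhole principle: ceiling(40/6).

Final answer: 7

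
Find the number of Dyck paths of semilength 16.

Total monotonic paths to (16,16): C(32,16) = 601080390.
Reflecting each bad path at its first crossing gives a bijection with paths to (15,17): C(32,17) = 565722720.
Valid Dyck paths: 601080390 - 565722720.
(Check: C(32,16) - C(32,17) = C(32,16)/17, the Catalan number C_{16}.)

Final answer: C_{16} = 35357670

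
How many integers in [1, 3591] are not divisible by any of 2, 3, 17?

|div by 2|=1795, |div by 3|=1197, |div by 17|=211.
|div by 2&3|=598, |div by 2&17|=105, |div by 3&17|=70, |div by all|=35.
By inclusion-exclusion, divisible by at least one: 1795+1197+211-598-105-70+35 = 2465.
Not divisible by any: 3591 - 2465.

Final answer: 1126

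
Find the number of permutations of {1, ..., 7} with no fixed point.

Derangements satisfy D(n) = (n-1)(D(n-1) + D(n-2)), starting from D(0)=1, D(1)=0.
D(2) = 1 x (0 + 1) = 1
D(3) = 2 x (1 + 0) = 2
D(4) = 3 x (2 + 1) = 9
D(5) = 4 x (9 + 2) = 44
D(6) = 5 x (44 + 9) = 265
D(7) = 6 x (D(6) + D(5)) = 6 x (265 + 44)

Final answer: D(7) = 1854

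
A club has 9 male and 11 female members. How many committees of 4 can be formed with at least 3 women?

Sum over valid woman counts:
C(11,3)C(9,1) = 1485
C(11,4)C(9,0) = 330
Total: 1485 + 330.

Final answer: 1815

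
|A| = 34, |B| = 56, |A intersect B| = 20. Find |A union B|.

|A union B| = |A| + |B| - |A intersect B| = 34 + 56 - 20.

Final answer: 70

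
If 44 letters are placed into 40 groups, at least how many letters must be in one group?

By the pigeonhole principle: ceiling(44/40).

Final answer: 2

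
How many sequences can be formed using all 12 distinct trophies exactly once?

The number of ways to arrange 12 distinct objects is 12!.

Final answer: 12! = 479001600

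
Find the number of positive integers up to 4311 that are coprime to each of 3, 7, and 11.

|div by 3|=1437, |div by 7|=615, |div by 11|=391.
|div by 3&7|=205, |div by 3&11|=130, |div by 7&11|=55, |div by all|=18.
By inclusion-exclusion, divisible by at least one: 1437+615+391-205-130-55+18 = 2071.
Not divisible by any: 4311 - 2071.

Final answer: 2240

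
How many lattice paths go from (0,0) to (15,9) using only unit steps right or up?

Each path has 15 right steps and 9 up steps in some order (24 steps total).
Choose which 9 of the 24 steps are up: C(24,9).

Final answer: C(24,9) = 1307504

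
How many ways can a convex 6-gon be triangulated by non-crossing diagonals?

The structures are counted by the Catalan number C_n. Here n = 6 - 2 = 4.
C_n = (2n)!/(n!(n+1)!), so C_{4} = 8!/(4! x 5!) = C(8,4)/5 = 70/5.

Final answer: C_{4} = 14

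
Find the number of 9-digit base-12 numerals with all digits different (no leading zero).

The leading digit has 11 choices (anything but zero); the next has 11 (anything but the first), then 10, and so on, one fewer each time.
Total: 11 x 11 x 10 x 9 x 8 x 7 x 6 x 5 x 4.

Final answer: 73180800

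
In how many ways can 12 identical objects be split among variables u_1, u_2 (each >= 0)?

Stars and bars with 12 stars and 1 bars:
C(12+2-1, 2-1) = C(13,1).

Final answer: C(13,1) = 13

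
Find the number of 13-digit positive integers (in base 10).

The leading digit cannot be 0 (9 options); the other 12 digits can be anything (10 options each).
Total: 9 x 10^12.

Final answer: 9000000000000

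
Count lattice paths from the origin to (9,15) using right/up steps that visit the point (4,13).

Paths (0,0)->(4,13): C(17,13) = 2380.
Paths (4,13)->(9,15): C(7,2) = 21.
By multiplication principle: 2380 x 21.

Final answer: 49980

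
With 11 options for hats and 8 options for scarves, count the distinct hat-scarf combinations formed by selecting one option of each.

By the multiplication principle: 11 x 8.

Final answer: 88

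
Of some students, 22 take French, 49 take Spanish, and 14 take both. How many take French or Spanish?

|A union B| = |A| + |B| - |A intersect B| = 22 + 49 - 14.

Final answer: 57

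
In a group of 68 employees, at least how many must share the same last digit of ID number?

There are 10 possible values for last digit of ID number. With 68 employees and 10 categories, by pigeonhole: ceiling(68/10).

Final answer: 7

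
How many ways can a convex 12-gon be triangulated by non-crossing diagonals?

This is a standard Catalan-number count: the answer is C_n. Here n = 12 - 2 = 10.
Using C_0 = 1 and C_(k+1) = C_k x 2(2k+1)/(k+2), build up term by term: C_1=1, C_2=2, C_3=5, C_4=14, C_5=42, C_6=132, C_7=429, C_8=1430, C_9=4862, C_10=16796.

Final answer: C_{10} = 16796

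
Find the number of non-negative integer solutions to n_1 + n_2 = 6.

Stars and bars with 6 stars and 1 bars:
C(6+2-1, 2-1) = C(7,1).

Final answer: C(7,1) = 7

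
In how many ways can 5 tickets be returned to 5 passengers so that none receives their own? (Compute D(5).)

Use the recurrence D(n) = (n-1)(D(n-1) + D(n-2)) with D(0)=1, D(1)=0.
D(2) = 1 x (0 + 1) = 1
D(3) = 2 x (1 + 0) = 2
D(4) = 3 x (2 + 1) = 9
D(5) = 4 x (D(4) + D(3)) = 4 x (9 + 2)

Final answer: D(5) = 44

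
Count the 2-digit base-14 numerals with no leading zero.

These are the integers in [14^1, 14^2), so the count is 14^2 - 14^1 = 13 x 14^1.

Final answer: 182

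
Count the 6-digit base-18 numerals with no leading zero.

In base 18, the leading digit has 17 choices (1..17); each of the remaining 5 digits has 18 choices.
Total: 17 x 18^5.

Final answer: 32122656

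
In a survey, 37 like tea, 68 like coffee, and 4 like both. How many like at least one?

|A union B| = |A| + |B| - |A intersect B| = 37 + 68 - 4.

Final answer: 101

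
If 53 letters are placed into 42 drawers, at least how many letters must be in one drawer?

By the pigeonhole principle: ceiling(53/42).

Final answer: 2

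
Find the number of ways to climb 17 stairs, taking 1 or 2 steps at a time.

Condition on the final move: it is a 1-step (f(n-1) ways to get there) or a 2-step (f(n-2) ways), so f(n) = f(n-1) + f(n-2), with f(1)=1, f(2)=2.
Iterating the recurrence: f(1)=1, f(2)=2, f(3)=3, f(4)=5, f(5)=8, f(6)=13, f(7)=21, f(8)=34, f(9)=55, f(10)=89, f(11)=144, f(12)=233, f(13)=377, f(14)=610, f(15)=987, f(16)=1597, f(17)=2584.

Final answer: 2584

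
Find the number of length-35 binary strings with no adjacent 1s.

Let a(n) count valid strings. If the last bit is 0 the prefix is any valid string of length n-1; if it is 1 the string must end in 01 with a valid prefix of length n-2. So a(n) = a(n-1) + a(n-2), a(1)=2, a(2)=3.
Iterating the recurrence: a(1)=2, a(2)=3, a(3)=5, a(4)=8, a(5)=13, a(6)=21, a(7)=34, a(8)=55, a(9)=89, a(10)=144, a(11)=233, a(12)=377, a(13)=610, a(14)=987, a(15)=1597, a(16)=2584, a(17)=4181, a(18)=6765, a(19)=10946, a(20)=17711, a(21)=28657, a(22)=46368, a(23)=75025, a(24)=121393, a(25)=196418, a(26)=317811, a(27)=514229, a(28)=832040, a(29)=1346269, a(30)=2178309, a(31)=3524578, a(32)=5702887, a(33)=9227465, a(34)=14930352, a(35)=24157817.

Final answer: 24157817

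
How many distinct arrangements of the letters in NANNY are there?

Letters (A:1, N:3, Y:1). Total letters: 5.
Permutations = 5!/(3!).

Final answer: 20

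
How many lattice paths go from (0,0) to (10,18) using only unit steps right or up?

Each path has 10 right steps and 18 up steps in some order (28 steps total).
Choose which 18 of the 28 steps are up: C(28,18).

Final answer: C(28,18) = 13123110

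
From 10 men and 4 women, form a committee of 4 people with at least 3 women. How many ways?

Sum over valid woman counts:
C(4,3)C(10,1) = 40
C(4,4)C(10,0) = 1
Total: 40 + 1.

Final answer: 41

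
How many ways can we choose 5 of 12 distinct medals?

C(12,5) = 12!/(5! x (12-5)!).

Final answer: C(12,5) = 792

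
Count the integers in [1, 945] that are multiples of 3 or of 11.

Multiples of 3: 315. Multiples of 11: 85. Of both (lcm=33): 28.
By inclusion-exclusion: 315 + 85 - 28.

Final answer: 372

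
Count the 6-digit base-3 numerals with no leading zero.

Leading digit: 2 options (nonzero). Other 5 digit(s): 3 options each.
Total: 2 x 3^5.

Final answer: 486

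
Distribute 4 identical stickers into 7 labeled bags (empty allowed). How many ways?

Stars and bars: C(n+k-1, k-1) = C(10,6).

Final answer: C(10,6) = 210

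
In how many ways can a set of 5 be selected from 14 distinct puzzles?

C(14,5) = 14!/(5! x 9!).

Final answer: \binom{14}{5} = 2002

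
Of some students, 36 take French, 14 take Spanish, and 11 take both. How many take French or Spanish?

|A union B| = |A| + |B| - |A intersect B| = 36 + 14 - 11.

Final answer: 39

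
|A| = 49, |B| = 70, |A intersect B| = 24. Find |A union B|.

|A union B| = |A| + |B| - |A intersect B| = 49 + 70 - 24.

Final answer: 95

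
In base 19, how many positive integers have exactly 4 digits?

In base 19, the leading digit has 18 choices (1..18); each of the remaining 3 digits has 19 choices.
Total: 18 x 19^3.

Final answer: 123462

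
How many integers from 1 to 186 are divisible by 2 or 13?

Multiples of 2: 93. Multiples of 13: 14. Of both (lcm=26): 7.
By inclusion-exclusion: 93 + 14 - 7.

Final answer: 100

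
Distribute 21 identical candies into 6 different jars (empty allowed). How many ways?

Stars and bars: C(n+k-1, k-1) = C(26,5).

Final answer: C(26,5) = 65780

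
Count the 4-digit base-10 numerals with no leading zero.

In base 10, the leading digit has 9 choices (1..9); each of the remaining 3 digits has 10 choices.
Total: 9 x 10^3.

Final answer: 9000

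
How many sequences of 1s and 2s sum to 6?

Let f(n) count the ways. The last step is size 1 or 2, so f(n) = f(n-1) + f(n-2) with f(1)=1, f(2)=2.
Building up term by term: f(1)=1, f(2)=2, f(3)=3, f(4)=5, f(5)=8, f(6)=13.

Final answer: 13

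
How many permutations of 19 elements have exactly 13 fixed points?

Choose which 13 elements are fixed: C(19,13) = 27132.
Derange the remaining 6 using D(j) = (j-1)(D(j-1) + D(j-2)), D(0)=1, D(1)=0: D(2)=1, D(3)=2, D(4)=9, D(5)=44, D(6)=265.
Total: 27132 x 265.

Final answer: C(19,13) D(6) = 7189980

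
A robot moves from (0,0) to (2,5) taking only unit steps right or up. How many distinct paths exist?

Each path has 2 right steps and 5 up steps in some order (7 steps total).
Choose which 5 of the 7 steps are up: C(7,5).

Final answer: C(7,5) = 21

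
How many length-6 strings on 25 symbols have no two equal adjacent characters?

First character: 25 choices. Each subsequent: 24 choices (must differ from the previous one).
Total: 25 x 24^5.

Final answer: 25 x 24^{5} = 199065600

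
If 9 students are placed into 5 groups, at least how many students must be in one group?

By the pigeonhole principle: ceiling(9/5).

Final answer: 2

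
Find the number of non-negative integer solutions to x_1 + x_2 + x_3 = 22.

Stars and bars with 22 stars and 2 bars:
C(22+3-1, 3-1) = C(24,2).

Final answer: C(24,2) = 276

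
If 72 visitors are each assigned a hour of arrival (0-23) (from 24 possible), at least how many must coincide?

There are 24 possible values for hour of arrival (0-23). With 72 visitors and 24 categories, by pigeonhole: ceiling(72/24).

Final answer: 3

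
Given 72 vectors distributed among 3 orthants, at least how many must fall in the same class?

By pigeonhole with 72 objects and 3 categories: ceiling(72/3).

Final answer: 24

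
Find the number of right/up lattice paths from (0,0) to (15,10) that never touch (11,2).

Total paths to (15,10): C(25,10) = 3268760.
Paths through (11,2): C(13,2) x C(12,8) = 38610.
Avoiding (11,2): 3268760 - 38610.

Final answer: 3230150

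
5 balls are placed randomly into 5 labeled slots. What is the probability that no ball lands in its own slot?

Use the recurrence D(n) = (n-1)(D(n-1) + D(n-2)) with D(0)=1, D(1)=0.
Building up: D(2)=1, D(3)=2, D(4)=9, D(5)=44.
Total arrangements: 5! = 120.
Probability = D(5)/5! = 11/30.

Final answer: D(5)/5! = 44/120 = 0.366667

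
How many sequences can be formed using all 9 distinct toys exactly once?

The number of ways to arrange 9 distinct objects is 9!.

Final answer: 9! = 362880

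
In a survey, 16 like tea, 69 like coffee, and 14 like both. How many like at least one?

|A union B| = |A| + |B| - |A intersect B| = 16 + 69 - 14.

Final answer: 71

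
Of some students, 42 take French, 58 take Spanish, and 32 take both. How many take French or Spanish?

|A union B| = |A| + |B| - |A intersect B| = 42 + 58 - 32.

Final answer: 68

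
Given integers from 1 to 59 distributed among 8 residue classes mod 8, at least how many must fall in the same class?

By pigeonhole with 59 objects and 8 categories: ceiling(59/8).

Final answer: 8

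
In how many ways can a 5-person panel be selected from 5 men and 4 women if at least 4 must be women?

Sum over valid woman counts:
C(4,4)C(5,1).

Final answer: 5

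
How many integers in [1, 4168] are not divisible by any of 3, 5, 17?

|div by 3|=1389, |div by 5|=833, |div by 17|=245.
|div by 3&5|=277, |div by 3&17|=81, |div by 5&17|=49, |div by all|=16.
By inclusion-exclusion, divisible by at least one: 1389+833+245-277-81-49+16 = 2076.
Not divisible by any: 4168 - 2076.

Final answer: 2092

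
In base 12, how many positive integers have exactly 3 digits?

In base 12, the leading digit has 11 choices (1..11); each of the remaining 2 digits has 12 choices.
Total: 11 x 12^2.

Final answer: 1584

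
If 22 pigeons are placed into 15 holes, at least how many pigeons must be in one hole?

By the pigeonhole principle: ceiling(22/15).

Final answer: 2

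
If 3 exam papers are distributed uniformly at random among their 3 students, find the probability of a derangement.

Use the recurrence D(n) = (n-1)(D(n-1) + D(n-2)) with D(0)=1, D(1)=0.
Building up: D(2)=1, D(3)=2.
Total arrangements: 3! = 6.
Probability = D(3)/3! = 1/3.

Final answer: D(3)/3! = 2/6 = 0.333333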